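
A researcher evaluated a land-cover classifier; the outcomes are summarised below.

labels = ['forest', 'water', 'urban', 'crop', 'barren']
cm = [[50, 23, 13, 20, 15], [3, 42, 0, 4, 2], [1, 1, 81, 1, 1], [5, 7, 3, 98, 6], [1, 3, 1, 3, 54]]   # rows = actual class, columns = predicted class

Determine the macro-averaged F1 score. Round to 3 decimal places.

0.734

Per-class F1 score (2·TP/(2·TP+FP+FN)):
  forest: TP=50, FP=3+1+5+1=10, FN=23+13+20+15=71 → 100/181 = 0.5525
  water: TP=42, FP=23+1+7+3=34, FN=3+0+4+2=9 → 84/127 = 0.6614
  urban: TP=81, FP=13+0+3+1=17, FN=1+1+1+1=4 → 162/183 = 0.8852
  crop: TP=98, FP=20+4+1+3=28, FN=5+7+3+6=21 → 196/245 = 0.8000
  barren: TP=54, FP=15+2+1+6=24, FN=1+3+1+3=8 → 108/140 = 0.7714
Macro-F1 score = mean = (0.5525 + 0.6614 + 0.8852 + 0.8000 + 0.7714) / 5 = 0.734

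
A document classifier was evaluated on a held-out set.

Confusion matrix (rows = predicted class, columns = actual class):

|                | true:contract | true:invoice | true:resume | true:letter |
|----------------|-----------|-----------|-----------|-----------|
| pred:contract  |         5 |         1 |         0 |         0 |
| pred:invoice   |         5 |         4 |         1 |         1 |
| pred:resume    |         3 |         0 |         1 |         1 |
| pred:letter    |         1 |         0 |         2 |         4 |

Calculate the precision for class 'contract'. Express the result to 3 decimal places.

0.833

Take TP from the diagonal, FP from the rest of the 'contract' prediction marginal, FN from the rest of the 'contract' actual marginal.
precision = TP/(TP+FP).
contract: TP=5, FP=1+0+0=1 → 5/6 = 0.8333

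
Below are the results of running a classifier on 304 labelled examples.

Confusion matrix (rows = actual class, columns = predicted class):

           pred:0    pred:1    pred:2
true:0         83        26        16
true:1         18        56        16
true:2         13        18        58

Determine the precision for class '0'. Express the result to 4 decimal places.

precision = TP/(TP+FP).
0: TP=83, FP=18+13=31 → 83/114 = 0.72807

0.7281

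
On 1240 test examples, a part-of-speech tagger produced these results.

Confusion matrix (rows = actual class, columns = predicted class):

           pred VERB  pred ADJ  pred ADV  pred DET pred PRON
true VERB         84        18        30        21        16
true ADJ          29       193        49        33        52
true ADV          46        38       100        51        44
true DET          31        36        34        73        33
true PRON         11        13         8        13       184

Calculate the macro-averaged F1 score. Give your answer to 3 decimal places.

Per-class F1 score (2·TP/(2·TP+FP+FN)):
  VERB: TP=84, FP=29+46+31+11=117, FN=18+30+21+16=85 → 168/370 = 0.4541
  ADJ: TP=193, FP=18+38+36+13=105, FN=29+49+33+52=163 → 386/654 = 0.5902
  ADV: TP=100, FP=30+49+34+8=121, FN=46+38+51+44=179 → 200/500 = 0.4000
  DET: TP=73, FP=21+33+51+13=118, FN=31+36+34+33=134 → 146/398 = 0.3668
  PRON: TP=184, FP=16+52+44+33=145, FN=11+13+8+13=45 → 368/558 = 0.6595
Macro-F1 score = mean = (0.4541 + 0.5902 + 0.4000 + 0.3668 + 0.6595) / 5 = 0.494

0.494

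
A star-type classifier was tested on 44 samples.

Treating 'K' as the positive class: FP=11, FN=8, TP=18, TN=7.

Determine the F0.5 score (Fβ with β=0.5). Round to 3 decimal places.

0.634

Fβ = (1+β²)·TP / ((1+β²)·TP + β²·FN + FP), with β²=1/4
= 1.25·18 / (1.25·18 + 0.25·8 + 11) = 0.634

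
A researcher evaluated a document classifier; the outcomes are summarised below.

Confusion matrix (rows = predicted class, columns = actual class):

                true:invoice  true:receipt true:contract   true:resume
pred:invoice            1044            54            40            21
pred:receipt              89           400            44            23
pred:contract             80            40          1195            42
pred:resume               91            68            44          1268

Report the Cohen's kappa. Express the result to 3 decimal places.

0.808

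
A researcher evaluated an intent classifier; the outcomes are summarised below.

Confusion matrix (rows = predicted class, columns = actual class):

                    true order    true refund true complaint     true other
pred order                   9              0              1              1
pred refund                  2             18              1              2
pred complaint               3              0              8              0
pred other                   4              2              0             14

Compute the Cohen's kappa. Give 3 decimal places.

Observed agreement pₒ = trace/N = 49/65 = 0.7538
Expected agreement pₑ = Σ (rowᵢ·colᵢ)/N² = (18·11 + 20·23 + 10·11 + 17·20)/65² = 0.2622
κ = (pₒ − pₑ)/(1 − pₑ) = (0.7538 − 0.2622)/(1 − 0.2622) = 0.666

0.666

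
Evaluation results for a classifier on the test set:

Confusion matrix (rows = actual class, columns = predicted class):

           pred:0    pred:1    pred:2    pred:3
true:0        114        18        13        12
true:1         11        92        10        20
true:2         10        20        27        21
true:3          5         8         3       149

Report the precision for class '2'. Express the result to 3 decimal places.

One-vs-rest for '2': TP = diagonal; FP = other classes predicted '2'; FN = '2' predicted as other.
precision = TP/(TP+FP).
2: TP=27, FP=13+10+3=26 → 27/53 = 0.5094

0.509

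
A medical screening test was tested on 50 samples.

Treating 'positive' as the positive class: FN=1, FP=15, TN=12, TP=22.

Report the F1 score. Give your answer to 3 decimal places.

0.733

Precision = TP/(TP+FP) = 22/37 = 0.5946
Recall = TP/(TP+FN) = 22/23 = 0.9565
F1 = 2·TP/(2·TP+FP+FN) = 44/60 = 0.733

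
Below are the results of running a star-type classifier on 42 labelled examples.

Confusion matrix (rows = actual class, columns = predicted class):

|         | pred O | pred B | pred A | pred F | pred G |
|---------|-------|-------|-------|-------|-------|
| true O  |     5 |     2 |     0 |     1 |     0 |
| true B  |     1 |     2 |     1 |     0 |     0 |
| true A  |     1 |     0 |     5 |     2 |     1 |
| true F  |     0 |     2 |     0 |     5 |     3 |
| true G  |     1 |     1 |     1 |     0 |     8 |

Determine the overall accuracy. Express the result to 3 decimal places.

0.595

Accuracy = trace / total = (5+2+5+5+8=25) / 42 = 25/42 = 0.595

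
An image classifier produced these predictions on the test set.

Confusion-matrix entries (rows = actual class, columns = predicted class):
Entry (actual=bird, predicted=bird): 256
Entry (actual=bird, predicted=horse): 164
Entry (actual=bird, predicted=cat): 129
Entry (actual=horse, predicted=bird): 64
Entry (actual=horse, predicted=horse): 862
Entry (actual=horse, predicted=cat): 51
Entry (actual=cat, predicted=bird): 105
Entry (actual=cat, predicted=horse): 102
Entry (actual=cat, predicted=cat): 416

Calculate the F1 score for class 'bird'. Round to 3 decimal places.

Take TP from the diagonal, FP from the rest of the 'bird' prediction marginal, FN from the rest of the 'bird' actual marginal.
F1 score = 2·TP/(2·TP+FP+FN).
bird: TP=256, FP=64+105=169, FN=164+129=293 → 512/974 = 0.5257

0.526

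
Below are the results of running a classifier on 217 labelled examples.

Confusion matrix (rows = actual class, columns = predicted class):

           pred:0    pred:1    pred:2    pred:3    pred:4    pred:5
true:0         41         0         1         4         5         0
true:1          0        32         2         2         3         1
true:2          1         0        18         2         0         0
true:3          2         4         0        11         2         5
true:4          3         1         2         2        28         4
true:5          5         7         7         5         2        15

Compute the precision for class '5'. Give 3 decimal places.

Take TP from the diagonal, FP from the rest of the '5' prediction marginal, FN from the rest of the '5' actual marginal.
precision = TP/(TP+FP).
5: TP=15, FP=0+1+0+5+4=10 → 15/25 = 0.6000

0.600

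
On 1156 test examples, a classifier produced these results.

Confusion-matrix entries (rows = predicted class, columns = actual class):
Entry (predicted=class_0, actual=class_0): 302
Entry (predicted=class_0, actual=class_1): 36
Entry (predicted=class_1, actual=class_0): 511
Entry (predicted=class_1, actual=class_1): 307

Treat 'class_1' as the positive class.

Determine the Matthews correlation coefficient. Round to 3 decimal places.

MCC = (TP·TN − FP·FN) / √((TP+FP)(TP+FN)(TN+FP)(TN+FN))
Numerator = 307·302 − 511·36 = 74318
Denominator = √(818·343·813·338) = √77100051756 = 277668.9607
MCC = 74318 / 277668.9607 = 0.268

0.268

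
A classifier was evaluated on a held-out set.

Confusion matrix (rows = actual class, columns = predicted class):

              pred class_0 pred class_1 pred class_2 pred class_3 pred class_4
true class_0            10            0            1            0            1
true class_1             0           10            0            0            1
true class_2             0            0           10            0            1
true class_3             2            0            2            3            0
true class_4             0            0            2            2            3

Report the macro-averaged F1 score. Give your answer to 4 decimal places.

0.7033

Per-class F1 score (2·TP/(2·TP+FP+FN)):
  class_0: TP=10, FP=0+0+2+0=2, FN=0+1+0+1=2 → 20/24 = 0.83333
  class_1: TP=10, FP=0+0+0+0=0, FN=0+0+0+1=1 → 20/21 = 0.95238
  class_2: TP=10, FP=1+0+2+2=5, FN=0+0+0+1=1 → 20/26 = 0.76923
  class_3: TP=3, FP=0+0+0+2=2, FN=2+0+2+0=4 → 6/12 = 0.50000
  class_4: TP=3, FP=1+1+1+0=3, FN=0+0+2+2=4 → 6/13 = 0.46154
Macro-F1 score = mean = (0.83333 + 0.95238 + 0.76923 + 0.50000 + 0.46154) / 5 = 0.7033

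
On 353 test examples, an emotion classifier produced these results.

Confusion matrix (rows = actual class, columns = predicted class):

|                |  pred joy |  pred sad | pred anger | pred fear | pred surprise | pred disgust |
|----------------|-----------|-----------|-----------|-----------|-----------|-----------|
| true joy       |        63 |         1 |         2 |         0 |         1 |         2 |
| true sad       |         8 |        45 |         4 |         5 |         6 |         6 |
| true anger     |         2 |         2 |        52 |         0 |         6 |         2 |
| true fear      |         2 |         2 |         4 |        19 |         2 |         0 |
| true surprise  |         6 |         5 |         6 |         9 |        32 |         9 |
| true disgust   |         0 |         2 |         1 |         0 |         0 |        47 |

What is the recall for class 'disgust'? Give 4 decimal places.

Treat 'disgust' as positive and all other classes as negative.
recall = TP/(TP+FN).
disgust: TP=47, FN=0+2+1+0+0=3 → 47/50 = 0.94000

0.9400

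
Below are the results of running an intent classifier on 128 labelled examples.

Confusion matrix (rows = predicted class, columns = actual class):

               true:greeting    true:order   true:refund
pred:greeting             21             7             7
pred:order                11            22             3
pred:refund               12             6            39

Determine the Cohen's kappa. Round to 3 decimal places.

0.454

Observed agreement pₒ = trace/N = 82/128 = 0.6406
Expected agreement pₑ = Σ (rowᵢ·colᵢ)/N² = (44·35 + 35·36 + 49·57)/128² = 0.3414
κ = (pₒ − pₑ)/(1 − pₑ) = (0.6406 − 0.3414)/(1 − 0.3414) = 0.454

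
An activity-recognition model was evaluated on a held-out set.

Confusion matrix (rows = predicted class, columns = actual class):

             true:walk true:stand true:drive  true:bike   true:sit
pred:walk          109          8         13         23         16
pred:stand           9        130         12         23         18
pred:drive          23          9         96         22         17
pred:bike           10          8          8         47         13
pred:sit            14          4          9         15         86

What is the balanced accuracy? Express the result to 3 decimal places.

0.622

Balanced accuracy = mean of per-class recall.
  walk: recall = 109/165 = 0.6606
  stand: recall = 130/159 = 0.8176
  drive: recall = 96/138 = 0.6957
  bike: recall = 47/130 = 0.3615
  sit: recall = 86/150 = 0.5733
Mean = (0.6606 + 0.8176 + 0.6957 + 0.3615 + 0.5733) / 5 = 0.622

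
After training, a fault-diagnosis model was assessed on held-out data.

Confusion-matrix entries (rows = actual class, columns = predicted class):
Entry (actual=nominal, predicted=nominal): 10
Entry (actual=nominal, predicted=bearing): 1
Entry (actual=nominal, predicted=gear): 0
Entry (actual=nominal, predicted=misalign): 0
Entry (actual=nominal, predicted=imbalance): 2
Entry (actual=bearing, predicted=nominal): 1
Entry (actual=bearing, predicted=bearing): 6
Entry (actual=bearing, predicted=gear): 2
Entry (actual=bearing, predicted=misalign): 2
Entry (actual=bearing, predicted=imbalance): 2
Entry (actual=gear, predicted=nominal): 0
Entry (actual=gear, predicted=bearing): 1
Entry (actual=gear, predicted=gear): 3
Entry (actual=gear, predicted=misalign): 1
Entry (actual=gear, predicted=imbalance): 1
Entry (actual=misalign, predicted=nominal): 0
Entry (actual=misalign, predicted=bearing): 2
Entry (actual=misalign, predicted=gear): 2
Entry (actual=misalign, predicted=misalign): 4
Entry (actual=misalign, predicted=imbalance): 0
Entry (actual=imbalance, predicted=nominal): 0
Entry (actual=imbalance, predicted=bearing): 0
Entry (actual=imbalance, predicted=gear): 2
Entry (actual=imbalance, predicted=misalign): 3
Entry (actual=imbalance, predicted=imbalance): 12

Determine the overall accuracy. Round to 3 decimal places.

0.614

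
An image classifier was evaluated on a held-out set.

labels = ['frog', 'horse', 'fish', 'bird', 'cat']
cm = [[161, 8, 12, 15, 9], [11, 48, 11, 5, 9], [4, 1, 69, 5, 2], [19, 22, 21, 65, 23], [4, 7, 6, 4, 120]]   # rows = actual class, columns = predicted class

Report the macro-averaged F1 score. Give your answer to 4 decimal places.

Per-class F1 score (2·TP/(2·TP+FP+FN)):
  frog: TP=161, FP=11+4+19+4=38, FN=8+12+15+9=44 → 322/404 = 0.79703
  horse: TP=48, FP=8+1+22+7=38, FN=11+11+5+9=36 → 96/170 = 0.56471
  fish: TP=69, FP=12+11+21+6=50, FN=4+1+5+2=12 → 138/200 = 0.69000
  bird: TP=65, FP=15+5+5+4=29, FN=19+22+21+23=85 → 130/244 = 0.53279
  cat: TP=120, FP=9+9+2+23=43, FN=4+7+6+4=21 → 240/304 = 0.78947
Macro-F1 score = mean = (0.79703 + 0.56471 + 0.69000 + 0.53279 + 0.78947) / 5 = 0.6748

0.6748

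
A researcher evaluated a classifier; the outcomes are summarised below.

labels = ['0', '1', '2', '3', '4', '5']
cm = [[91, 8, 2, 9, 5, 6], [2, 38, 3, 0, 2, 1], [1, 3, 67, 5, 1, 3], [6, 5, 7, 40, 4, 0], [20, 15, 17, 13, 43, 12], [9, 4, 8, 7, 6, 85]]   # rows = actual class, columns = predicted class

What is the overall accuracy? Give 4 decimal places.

Accuracy = trace / total = (91+38+67+40+43+85=364) / 548 = 364/548 = 0.6642

0.6642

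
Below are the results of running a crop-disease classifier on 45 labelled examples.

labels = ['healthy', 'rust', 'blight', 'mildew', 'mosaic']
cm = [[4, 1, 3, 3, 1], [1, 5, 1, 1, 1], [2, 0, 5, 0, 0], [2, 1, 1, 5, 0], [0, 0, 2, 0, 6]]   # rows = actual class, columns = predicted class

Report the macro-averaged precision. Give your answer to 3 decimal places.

0.576

Per-class precision (TP/(TP+FP)):
  healthy: TP=4, FP=1+2+2+0=5 → 4/9 = 0.4444
  rust: TP=5, FP=1+0+1+0=2 → 5/7 = 0.7143
  blight: TP=5, FP=3+1+1+2=7 → 5/12 = 0.4167
  mildew: TP=5, FP=3+1+0+0=4 → 5/9 = 0.5556
  mosaic: TP=6, FP=1+1+0+0=2 → 6/8 = 0.7500
Macro-precision = mean = (0.4444 + 0.7143 + 0.4167 + 0.5556 + 0.7500) / 5 = 0.576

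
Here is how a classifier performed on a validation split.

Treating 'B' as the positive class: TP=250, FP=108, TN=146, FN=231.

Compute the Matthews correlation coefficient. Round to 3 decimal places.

0.090

MCC = (TP·TN − FP·FN) / √((TP+FP)(TP+FN)(TN+FP)(TN+FN))
Numerator = 250·146 − 108·231 = 11552
Denominator = √(358·481·254·377) = √16489336084 = 128410.8098
MCC = 11552 / 128410.8098 = 0.090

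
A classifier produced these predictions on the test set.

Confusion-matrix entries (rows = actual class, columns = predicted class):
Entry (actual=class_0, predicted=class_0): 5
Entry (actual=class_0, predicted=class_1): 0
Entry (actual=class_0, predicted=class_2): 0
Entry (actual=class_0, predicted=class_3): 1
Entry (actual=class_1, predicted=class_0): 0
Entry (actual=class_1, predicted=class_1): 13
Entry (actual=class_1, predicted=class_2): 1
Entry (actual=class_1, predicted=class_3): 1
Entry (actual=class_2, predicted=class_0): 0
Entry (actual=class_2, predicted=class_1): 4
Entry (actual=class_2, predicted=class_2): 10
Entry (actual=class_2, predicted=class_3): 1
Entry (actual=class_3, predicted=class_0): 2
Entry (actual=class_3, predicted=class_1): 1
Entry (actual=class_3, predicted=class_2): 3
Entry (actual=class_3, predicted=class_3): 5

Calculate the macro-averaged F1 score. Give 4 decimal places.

0.6933

Per-class F1 score (2·TP/(2·TP+FP+FN)):
  class_0: TP=5, FP=0+0+2=2, FN=0+0+1=1 → 10/13 = 0.76923
  class_1: TP=13, FP=0+4+1=5, FN=0+1+1=2 → 26/33 = 0.78788
  class_2: TP=10, FP=0+1+3=4, FN=0+4+1=5 → 20/29 = 0.68966
  class_3: TP=5, FP=1+1+1=3, FN=2+1+3=6 → 10/19 = 0.52632
Macro-F1 score = mean = (0.76923 + 0.78788 + 0.68966 + 0.52632) / 4 = 0.6933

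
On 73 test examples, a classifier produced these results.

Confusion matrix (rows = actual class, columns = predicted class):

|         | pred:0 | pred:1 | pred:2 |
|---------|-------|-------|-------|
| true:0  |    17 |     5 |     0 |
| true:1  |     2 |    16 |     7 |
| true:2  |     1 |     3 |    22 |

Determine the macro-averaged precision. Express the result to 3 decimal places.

Per-class precision (TP/(TP+FP)):
  0: TP=17, FP=2+1=3 → 17/20 = 0.8500
  1: TP=16, FP=5+3=8 → 16/24 = 0.6667
  2: TP=22, FP=0+7=7 → 22/29 = 0.7586
Macro-precision = mean = (0.8500 + 0.6667 + 0.7586) / 3 = 0.758

0.758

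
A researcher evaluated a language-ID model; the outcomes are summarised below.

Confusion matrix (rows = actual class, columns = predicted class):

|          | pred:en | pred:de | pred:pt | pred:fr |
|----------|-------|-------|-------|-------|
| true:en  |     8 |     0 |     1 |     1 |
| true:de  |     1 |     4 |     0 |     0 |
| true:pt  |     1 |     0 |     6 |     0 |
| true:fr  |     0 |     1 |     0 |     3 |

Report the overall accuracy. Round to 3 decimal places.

Accuracy = trace / total = (8+4+6+3=21) / 26 = 21/26 = 0.808

0.808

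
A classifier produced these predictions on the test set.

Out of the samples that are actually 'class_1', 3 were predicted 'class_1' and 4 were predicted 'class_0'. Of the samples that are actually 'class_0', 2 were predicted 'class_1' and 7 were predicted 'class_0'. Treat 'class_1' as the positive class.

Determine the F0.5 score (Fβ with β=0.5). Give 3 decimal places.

Fβ = (1+β²)·TP / ((1+β²)·TP + β²·FN + FP), with β²=1/4
= 1.25·3 / (1.25·3 + 0.25·4 + 2) = 0.556

0.556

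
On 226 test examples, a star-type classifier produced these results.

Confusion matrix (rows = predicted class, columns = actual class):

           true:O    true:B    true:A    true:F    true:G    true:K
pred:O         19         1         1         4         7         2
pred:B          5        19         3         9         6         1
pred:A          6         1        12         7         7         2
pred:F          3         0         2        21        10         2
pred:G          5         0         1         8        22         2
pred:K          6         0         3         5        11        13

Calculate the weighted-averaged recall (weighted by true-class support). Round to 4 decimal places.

0.4690

Per-class recall (TP/(TP+FN)):
  O: TP=19, FN=5+6+3+5+6=25 → 19/44 = 0.43182
  B: TP=19, FN=1+1+0+0+0=2 → 19/21 = 0.90476
  A: TP=12, FN=1+3+2+1+3=10 → 12/22 = 0.54545
  F: TP=21, FN=4+9+7+8+5=33 → 21/54 = 0.38889
  G: TP=22, FN=7+6+7+10+11=41 → 22/63 = 0.34921
  K: TP=13, FN=2+1+2+2+2=9 → 13/22 = 0.59091
Weighted-recall = Σ (supportᵢ/N)·recallᵢ with N=226: (44/226)·0.43182 + (21/226)·0.90476 + (22/226)·0.54545 + (54/226)·0.38889 + (63/226)·0.34921 + (22/226)·0.59091 = 0.4690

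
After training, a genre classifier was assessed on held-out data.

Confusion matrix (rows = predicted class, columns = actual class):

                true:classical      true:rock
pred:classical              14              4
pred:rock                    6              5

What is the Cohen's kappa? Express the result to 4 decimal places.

0.2408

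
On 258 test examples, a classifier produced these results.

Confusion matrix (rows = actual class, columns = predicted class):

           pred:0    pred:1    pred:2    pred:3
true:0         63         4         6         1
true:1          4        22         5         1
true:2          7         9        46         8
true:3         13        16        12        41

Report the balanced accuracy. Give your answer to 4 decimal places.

0.6740

Balanced accuracy = mean of per-class recall.
  0: recall = 63/74 = 0.85135
  1: recall = 22/32 = 0.68750
  2: recall = 46/70 = 0.65714
  3: recall = 41/82 = 0.50000
Mean = (0.85135 + 0.68750 + 0.65714 + 0.50000) / 4 = 0.6740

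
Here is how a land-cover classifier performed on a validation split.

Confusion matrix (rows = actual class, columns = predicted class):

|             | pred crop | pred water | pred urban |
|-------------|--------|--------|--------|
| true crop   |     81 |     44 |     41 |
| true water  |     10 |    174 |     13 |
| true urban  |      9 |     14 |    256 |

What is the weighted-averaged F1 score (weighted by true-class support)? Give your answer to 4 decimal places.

Per-class F1 score (2·TP/(2·TP+FP+FN)):
  crop: TP=81, FP=10+9=19, FN=44+41=85 → 162/266 = 0.60902
  water: TP=174, FP=44+14=58, FN=10+13=23 → 348/429 = 0.81119
  urban: TP=256, FP=41+13=54, FN=9+14=23 → 512/589 = 0.86927
Weighted-F1 score = Σ (supportᵢ/N)·F1 scoreᵢ with N=642: (166/642)·0.60902 + (197/642)·0.81119 + (279/642)·0.86927 = 0.7842

0.7842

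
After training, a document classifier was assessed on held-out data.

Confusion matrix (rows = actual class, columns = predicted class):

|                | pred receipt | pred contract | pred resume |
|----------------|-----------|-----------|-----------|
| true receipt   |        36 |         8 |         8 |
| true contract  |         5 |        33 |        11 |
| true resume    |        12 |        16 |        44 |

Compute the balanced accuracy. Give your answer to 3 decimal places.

0.659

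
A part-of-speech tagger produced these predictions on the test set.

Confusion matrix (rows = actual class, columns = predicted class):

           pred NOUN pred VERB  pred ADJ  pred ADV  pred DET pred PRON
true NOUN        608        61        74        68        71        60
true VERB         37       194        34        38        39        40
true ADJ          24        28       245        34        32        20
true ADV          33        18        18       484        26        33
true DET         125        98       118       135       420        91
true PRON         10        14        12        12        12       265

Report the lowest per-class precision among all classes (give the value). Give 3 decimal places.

Per-class precision (TP/(TP+FP)):
  NOUN: TP=608, FP=37+24+33+125+10=229 → 608/837 = 0.7264
  VERB: TP=194, FP=61+28+18+98+14=219 → 194/413 = 0.4697
  ADJ: TP=245, FP=74+34+18+118+12=256 → 245/501 = 0.4890
  ADV: TP=484, FP=68+38+34+135+12=287 → 484/771 = 0.6278
  DET: TP=420, FP=71+39+32+26+12=180 → 420/600 = 0.7000
  PRON: TP=265, FP=60+40+20+33+91=244 → 265/509 = 0.5206
Lowest is class 'VERB' with precision = 0.470.

0.470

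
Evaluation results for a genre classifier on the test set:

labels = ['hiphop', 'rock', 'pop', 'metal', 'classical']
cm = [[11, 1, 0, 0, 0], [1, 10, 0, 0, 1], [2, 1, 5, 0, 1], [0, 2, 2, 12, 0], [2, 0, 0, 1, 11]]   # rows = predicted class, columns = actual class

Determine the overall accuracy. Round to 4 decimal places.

0.7778

Accuracy = trace / total = (11+10+5+12+11=49) / 63 = 49/63 = 0.7778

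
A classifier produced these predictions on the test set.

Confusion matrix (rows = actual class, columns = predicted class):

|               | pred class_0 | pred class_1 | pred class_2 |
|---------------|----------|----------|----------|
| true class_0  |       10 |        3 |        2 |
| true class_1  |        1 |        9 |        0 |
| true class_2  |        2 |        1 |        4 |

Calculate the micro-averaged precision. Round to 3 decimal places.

Micro-averaging pools counts across classes: ΣTP=23, ΣFP=9, ΣFN=9.
Micro-precision = TP/(TP+FP) on pooled counts = 0.719 (equals overall accuracy in single-label multiclass).

0.719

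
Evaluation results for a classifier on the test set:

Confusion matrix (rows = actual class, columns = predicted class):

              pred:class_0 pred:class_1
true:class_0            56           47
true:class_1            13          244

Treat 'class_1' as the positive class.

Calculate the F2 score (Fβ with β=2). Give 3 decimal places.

Fβ = (1+β²)·TP / ((1+β²)·TP + β²·FN + FP), with β²=4
= 5·244 / (5·244 + 4·13 + 47) = 0.925

0.925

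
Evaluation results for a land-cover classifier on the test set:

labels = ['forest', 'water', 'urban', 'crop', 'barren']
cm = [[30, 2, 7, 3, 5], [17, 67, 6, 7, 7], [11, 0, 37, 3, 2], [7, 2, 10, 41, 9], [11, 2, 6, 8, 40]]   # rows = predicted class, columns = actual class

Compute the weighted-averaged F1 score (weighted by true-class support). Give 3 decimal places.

0.620

Per-class F1 score (2·TP/(2·TP+FP+FN)):
  forest: TP=30, FP=2+7+3+5=17, FN=17+11+7+11=46 → 60/123 = 0.4878
  water: TP=67, FP=17+6+7+7=37, FN=2+0+2+2=6 → 134/177 = 0.7571
  urban: TP=37, FP=11+0+3+2=16, FN=7+6+10+6=29 → 74/119 = 0.6218
  crop: TP=41, FP=7+2+10+9=28, FN=3+7+3+8=21 → 82/131 = 0.6260
  barren: TP=40, FP=11+2+6+8=27, FN=5+7+2+9=23 → 80/130 = 0.6154
Weighted-F1 score = Σ (supportᵢ/N)·F1 scoreᵢ with N=340: (76/340)·0.4878 + (73/340)·0.7571 + (66/340)·0.6218 + (62/340)·0.6260 + (63/340)·0.6154 = 0.620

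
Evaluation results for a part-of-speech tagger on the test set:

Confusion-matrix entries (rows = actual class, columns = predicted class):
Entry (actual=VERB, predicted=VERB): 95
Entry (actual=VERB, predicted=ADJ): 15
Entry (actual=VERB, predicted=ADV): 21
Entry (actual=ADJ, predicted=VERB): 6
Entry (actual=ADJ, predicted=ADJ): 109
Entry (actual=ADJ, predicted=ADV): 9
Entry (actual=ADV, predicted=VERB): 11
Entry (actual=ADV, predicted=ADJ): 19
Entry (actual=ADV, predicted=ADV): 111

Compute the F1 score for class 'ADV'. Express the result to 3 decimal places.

0.787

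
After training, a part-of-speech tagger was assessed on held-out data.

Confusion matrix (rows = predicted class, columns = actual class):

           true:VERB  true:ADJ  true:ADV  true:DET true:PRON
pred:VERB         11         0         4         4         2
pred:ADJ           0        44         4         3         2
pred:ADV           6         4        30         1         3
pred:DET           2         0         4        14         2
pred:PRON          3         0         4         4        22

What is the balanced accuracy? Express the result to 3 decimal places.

Balanced accuracy = mean of per-class recall.
  VERB: recall = 11/22 = 0.5000
  ADJ: recall = 44/48 = 0.9167
  ADV: recall = 30/46 = 0.6522
  DET: recall = 14/26 = 0.5385
  PRON: recall = 22/31 = 0.7097
Mean = (0.5000 + 0.9167 + 0.6522 + 0.5385 + 0.7097) / 5 = 0.663

0.663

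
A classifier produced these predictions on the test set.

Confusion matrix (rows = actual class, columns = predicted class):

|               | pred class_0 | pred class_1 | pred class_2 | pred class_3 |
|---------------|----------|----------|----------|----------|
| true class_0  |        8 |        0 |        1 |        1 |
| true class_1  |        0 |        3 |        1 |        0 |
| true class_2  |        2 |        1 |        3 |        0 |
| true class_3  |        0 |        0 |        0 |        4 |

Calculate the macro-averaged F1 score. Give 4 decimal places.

Per-class F1 score (2·TP/(2·TP+FP+FN)):
  class_0: TP=8, FP=0+2+0=2, FN=0+1+1=2 → 16/20 = 0.80000
  class_1: TP=3, FP=0+1+0=1, FN=0+1+0=1 → 6/8 = 0.75000
  class_2: TP=3, FP=1+1+0=2, FN=2+1+0=3 → 6/11 = 0.54545
  class_3: TP=4, FP=1+0+0=1, FN=0+0+0=0 → 8/9 = 0.88889
Macro-F1 score = mean = (0.80000 + 0.75000 + 0.54545 + 0.88889) / 4 = 0.7461

0.7461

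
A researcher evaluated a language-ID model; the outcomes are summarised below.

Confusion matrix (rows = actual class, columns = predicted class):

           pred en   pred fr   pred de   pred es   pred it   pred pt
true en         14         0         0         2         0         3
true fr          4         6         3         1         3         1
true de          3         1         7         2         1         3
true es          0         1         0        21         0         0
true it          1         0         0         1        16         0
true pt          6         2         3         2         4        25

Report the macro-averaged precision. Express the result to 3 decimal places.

0.635

Per-class precision (TP/(TP+FP)):
  en: TP=14, FP=4+3+0+1+6=14 → 14/28 = 0.5000
  fr: TP=6, FP=0+1+1+0+2=4 → 6/10 = 0.6000
  de: TP=7, FP=0+3+0+0+3=6 → 7/13 = 0.5385
  es: TP=21, FP=2+1+2+1+2=8 → 21/29 = 0.7241
  it: TP=16, FP=0+3+1+0+4=8 → 16/24 = 0.6667
  pt: TP=25, FP=3+1+3+0+0=7 → 25/32 = 0.7813
Macro-precision = mean = (0.5000 + 0.6000 + 0.5385 + 0.7241 + 0.6667 + 0.7813) / 6 = 0.635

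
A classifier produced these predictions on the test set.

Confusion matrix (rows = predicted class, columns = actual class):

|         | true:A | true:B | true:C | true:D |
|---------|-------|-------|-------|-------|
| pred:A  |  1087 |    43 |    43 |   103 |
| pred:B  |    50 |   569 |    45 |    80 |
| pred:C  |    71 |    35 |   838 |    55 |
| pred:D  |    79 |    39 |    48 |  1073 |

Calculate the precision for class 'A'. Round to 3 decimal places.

0.852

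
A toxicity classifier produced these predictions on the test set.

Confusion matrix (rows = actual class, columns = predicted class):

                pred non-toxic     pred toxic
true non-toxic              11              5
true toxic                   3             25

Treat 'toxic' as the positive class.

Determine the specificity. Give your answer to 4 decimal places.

0.6875

Specificity = TN/(TN+FP) = 11/(11+5) = 0.6875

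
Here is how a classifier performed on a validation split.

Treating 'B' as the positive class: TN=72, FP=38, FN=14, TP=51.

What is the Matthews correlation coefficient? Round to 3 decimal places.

MCC = (TP·TN − FP·FN) / √((TP+FP)(TP+FN)(TN+FP)(TN+FN))
Numerator = 51·72 − 38·14 = 3140
Denominator = √(89·65·110·86) = √54726100 = 7397.7091
MCC = 3140 / 7397.7091 = 0.424

0.424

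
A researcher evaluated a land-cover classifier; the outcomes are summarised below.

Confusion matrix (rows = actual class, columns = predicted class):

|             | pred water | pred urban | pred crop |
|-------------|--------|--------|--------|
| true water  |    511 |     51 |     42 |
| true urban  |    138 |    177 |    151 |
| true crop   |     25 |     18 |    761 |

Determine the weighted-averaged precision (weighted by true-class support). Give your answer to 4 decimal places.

Per-class precision (TP/(TP+FP)):
  water: TP=511, FP=138+25=163 → 511/674 = 0.75816
  urban: TP=177, FP=51+18=69 → 177/246 = 0.71951
  crop: TP=761, FP=42+151=193 → 761/954 = 0.79769
Weighted-precision = Σ (supportᵢ/N)·precisionᵢ with N=1874: (604/1874)·0.75816 + (466/1874)·0.71951 + (804/1874)·0.79769 = 0.7655

0.7655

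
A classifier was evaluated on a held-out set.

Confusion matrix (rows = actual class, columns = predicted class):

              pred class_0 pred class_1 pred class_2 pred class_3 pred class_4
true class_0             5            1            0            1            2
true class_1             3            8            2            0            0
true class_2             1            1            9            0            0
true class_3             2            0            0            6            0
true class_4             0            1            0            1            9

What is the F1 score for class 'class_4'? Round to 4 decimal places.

0.8182

One-vs-rest for 'class_4': TP = diagonal; FP = other classes predicted 'class_4'; FN = 'class_4' predicted as other.
F1 score = 2·TP/(2·TP+FP+FN).
class_4: TP=9, FP=2+0+0+0=2, FN=0+1+0+1=2 → 18/22 = 0.81818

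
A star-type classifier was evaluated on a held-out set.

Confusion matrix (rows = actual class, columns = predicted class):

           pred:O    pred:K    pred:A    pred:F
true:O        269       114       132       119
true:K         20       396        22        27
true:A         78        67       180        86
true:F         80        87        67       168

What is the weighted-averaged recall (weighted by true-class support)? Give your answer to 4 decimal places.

Per-class recall (TP/(TP+FN)):
  O: TP=269, FN=114+132+119=365 → 269/634 = 0.42429
  K: TP=396, FN=20+22+27=69 → 396/465 = 0.85161
  A: TP=180, FN=78+67+86=231 → 180/411 = 0.43796
  F: TP=168, FN=80+87+67=234 → 168/402 = 0.41791
Weighted-recall = Σ (supportᵢ/N)·recallᵢ with N=1912: (634/1912)·0.42429 + (465/1912)·0.85161 + (411/1912)·0.43796 + (402/1912)·0.41791 = 0.5298

0.5298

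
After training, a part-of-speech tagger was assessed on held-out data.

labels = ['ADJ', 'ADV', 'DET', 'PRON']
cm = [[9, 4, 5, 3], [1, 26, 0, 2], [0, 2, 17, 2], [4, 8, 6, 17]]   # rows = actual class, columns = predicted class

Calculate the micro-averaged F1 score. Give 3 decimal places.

0.651

Micro-averaging pools counts across classes: ΣTP=69, ΣFP=37, ΣFN=37.
Micro-F1 score = 2·TP/(2·TP+FP+FN) on pooled counts = 0.651 (equals overall accuracy in single-label multiclass).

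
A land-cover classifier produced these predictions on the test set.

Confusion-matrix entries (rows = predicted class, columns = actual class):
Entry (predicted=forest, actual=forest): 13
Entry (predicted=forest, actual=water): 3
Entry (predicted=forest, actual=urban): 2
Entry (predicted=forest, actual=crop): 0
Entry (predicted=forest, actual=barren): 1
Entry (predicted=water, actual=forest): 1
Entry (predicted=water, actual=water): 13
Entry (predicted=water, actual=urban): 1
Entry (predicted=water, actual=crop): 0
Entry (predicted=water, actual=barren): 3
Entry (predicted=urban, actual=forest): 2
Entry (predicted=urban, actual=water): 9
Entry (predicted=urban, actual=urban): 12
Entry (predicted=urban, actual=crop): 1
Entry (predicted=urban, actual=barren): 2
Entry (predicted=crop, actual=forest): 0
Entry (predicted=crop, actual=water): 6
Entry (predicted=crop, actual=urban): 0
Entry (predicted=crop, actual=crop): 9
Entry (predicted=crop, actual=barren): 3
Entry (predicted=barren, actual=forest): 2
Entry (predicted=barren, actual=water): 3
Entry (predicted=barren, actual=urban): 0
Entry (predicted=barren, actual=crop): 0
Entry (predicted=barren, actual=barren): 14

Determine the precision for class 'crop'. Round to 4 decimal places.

One-vs-rest for 'crop': TP = diagonal; FP = other classes predicted 'crop'; FN = 'crop' predicted as other.
precision = TP/(TP+FP).
crop: TP=9, FP=0+6+0+3=9 → 9/18 = 0.50000

0.5000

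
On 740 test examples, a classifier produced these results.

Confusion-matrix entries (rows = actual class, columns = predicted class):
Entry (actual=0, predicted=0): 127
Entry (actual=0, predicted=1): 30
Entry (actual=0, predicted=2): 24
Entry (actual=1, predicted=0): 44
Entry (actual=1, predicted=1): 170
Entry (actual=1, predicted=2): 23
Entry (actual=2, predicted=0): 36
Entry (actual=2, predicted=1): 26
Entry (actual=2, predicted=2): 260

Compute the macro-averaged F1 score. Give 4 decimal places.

0.7386

Per-class F1 score (2·TP/(2·TP+FP+FN)):
  0: TP=127, FP=44+36=80, FN=30+24=54 → 254/388 = 0.65464
  1: TP=170, FP=30+26=56, FN=44+23=67 → 340/463 = 0.73434
  2: TP=260, FP=24+23=47, FN=36+26=62 → 520/629 = 0.82671
Macro-F1 score = mean = (0.65464 + 0.73434 + 0.82671) / 3 = 0.7386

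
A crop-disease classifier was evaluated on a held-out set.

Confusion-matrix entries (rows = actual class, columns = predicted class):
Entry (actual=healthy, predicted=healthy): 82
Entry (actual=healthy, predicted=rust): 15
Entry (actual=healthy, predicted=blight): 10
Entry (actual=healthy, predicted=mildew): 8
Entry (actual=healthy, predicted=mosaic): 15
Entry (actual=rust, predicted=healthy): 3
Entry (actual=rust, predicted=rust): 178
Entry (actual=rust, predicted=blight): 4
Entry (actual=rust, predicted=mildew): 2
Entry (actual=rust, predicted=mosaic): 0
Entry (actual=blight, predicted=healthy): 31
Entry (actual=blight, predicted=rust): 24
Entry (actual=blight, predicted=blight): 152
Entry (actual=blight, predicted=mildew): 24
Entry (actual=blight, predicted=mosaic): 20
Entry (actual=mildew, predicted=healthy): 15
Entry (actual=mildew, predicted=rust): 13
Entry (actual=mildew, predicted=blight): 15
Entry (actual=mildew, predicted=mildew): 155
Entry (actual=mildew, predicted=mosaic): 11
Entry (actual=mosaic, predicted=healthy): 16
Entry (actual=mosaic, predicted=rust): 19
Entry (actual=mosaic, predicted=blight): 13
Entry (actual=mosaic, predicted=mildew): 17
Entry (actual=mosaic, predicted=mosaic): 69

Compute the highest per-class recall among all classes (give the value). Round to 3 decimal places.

Per-class recall (TP/(TP+FN)):
  healthy: TP=82, FN=15+10+8+15=48 → 82/130 = 0.6308
  rust: TP=178, FN=3+4+2+0=9 → 178/187 = 0.9519
  blight: TP=152, FN=31+24+24+20=99 → 152/251 = 0.6056
  mildew: TP=155, FN=15+13+15+11=54 → 155/209 = 0.7416
  mosaic: TP=69, FN=16+19+13+17=65 → 69/134 = 0.5149
Highest is class 'rust' with recall = 0.952.

0.952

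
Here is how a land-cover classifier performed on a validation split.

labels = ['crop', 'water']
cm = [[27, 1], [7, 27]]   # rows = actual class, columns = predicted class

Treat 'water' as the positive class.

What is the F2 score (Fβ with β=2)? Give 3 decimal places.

0.823

Fβ = (1+β²)·TP / ((1+β²)·TP + β²·FN + FP), with β²=4
= 5·27 / (5·27 + 4·7 + 1) = 0.823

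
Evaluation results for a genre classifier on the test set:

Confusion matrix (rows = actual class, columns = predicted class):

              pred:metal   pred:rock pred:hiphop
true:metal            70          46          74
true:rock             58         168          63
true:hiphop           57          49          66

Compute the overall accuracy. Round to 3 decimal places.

0.467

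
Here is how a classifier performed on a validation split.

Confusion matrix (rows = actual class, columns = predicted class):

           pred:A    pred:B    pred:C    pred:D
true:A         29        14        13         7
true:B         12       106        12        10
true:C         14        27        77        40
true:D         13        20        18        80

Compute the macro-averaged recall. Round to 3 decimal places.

0.579

Per-class recall (TP/(TP+FN)):
  A: TP=29, FN=14+13+7=34 → 29/63 = 0.4603
  B: TP=106, FN=12+12+10=34 → 106/140 = 0.7571
  C: TP=77, FN=14+27+40=81 → 77/158 = 0.4873
  D: TP=80, FN=13+20+18=51 → 80/131 = 0.6107
Macro-recall = mean = (0.4603 + 0.7571 + 0.4873 + 0.6107) / 4 = 0.579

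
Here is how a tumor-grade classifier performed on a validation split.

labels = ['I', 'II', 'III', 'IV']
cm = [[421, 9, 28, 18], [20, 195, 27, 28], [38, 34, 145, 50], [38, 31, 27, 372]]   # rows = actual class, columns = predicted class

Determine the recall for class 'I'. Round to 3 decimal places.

0.884

One-vs-rest for 'I': TP = diagonal; FP = other classes predicted 'I'; FN = 'I' predicted as other.
recall = TP/(TP+FN).
I: TP=421, FN=9+28+18=55 → 421/476 = 0.8845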